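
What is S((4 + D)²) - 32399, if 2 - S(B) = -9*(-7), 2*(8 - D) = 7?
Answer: -32460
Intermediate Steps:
D = 9/2 (D = 8 - ½*7 = 8 - 7/2 = 9/2 ≈ 4.5000)
S(B) = -61 (S(B) = 2 - (-9)*(-7) = 2 - 1*63 = 2 - 63 = -61)
S((4 + D)²) - 32399 = -61 - 32399 = -32460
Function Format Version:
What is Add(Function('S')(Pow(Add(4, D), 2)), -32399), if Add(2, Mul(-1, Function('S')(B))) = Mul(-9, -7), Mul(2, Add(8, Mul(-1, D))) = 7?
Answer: -32460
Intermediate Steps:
D = Rational(9, 2) (D = Add(8, Mul(Rational(-1, 2), 7)) = Add(8, Rational(-7, 2)) = Rational(9, 2) ≈ 4.5000)
Function('S')(B) = -61 (Function('S')(B) = Add(2, Mul(-1, Mul(-9, -7))) = Add(2, Mul(-1, 63)) = Add(2, -63) = -61)
Add(Function('S')(Pow(Add(4, D), 2)), -32399) = Add(-61, -32399) = -32460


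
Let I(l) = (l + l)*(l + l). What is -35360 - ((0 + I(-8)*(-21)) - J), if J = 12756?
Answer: -17228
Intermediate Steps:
I(l) = 4*l**2 (I(l) = (2*l)*(2*l) = 4*l**2)
-35360 - ((0 + I(-8)*(-21)) - J) = -35360 - ((0 + (4*(-8)**2)*(-21)) - 1*12756) = -35360 - ((0 + (4*64)*(-21)) - 12756) = -35360 - ((0 + 256*(-21)) - 12756) = -35360 - ((0 - 5376) - 12756) = -35360 - (-5376 - 12756) = -35360 - 1*(-18132) = -35360 + 18132 = -17228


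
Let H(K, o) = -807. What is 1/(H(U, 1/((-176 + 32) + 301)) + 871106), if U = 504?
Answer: 1/870299 ≈ 1.1490e-6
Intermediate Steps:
1/(H(U, 1/((-176 + 32) + 301)) + 871106) = 1/(-807 + 871106) = 1/870299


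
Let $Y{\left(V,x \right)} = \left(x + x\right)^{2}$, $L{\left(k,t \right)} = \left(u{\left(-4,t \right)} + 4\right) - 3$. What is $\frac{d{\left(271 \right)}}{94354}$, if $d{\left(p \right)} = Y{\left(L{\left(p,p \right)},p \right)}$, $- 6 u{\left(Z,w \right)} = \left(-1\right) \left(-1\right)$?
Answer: $\frac{146882}{47177} \approx 3.1134$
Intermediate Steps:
$u{\left(Z,w \right)} = - \frac{1}{6}$ ($u{\left(Z,w \right)} = - \frac{\left(-1\right) \left(-1\right)}{6} = \left(- \frac{1}{6}\right) 1 = - \frac{1}{6}$)
$L{\left(k,t \right)} = \frac{5}{6}$ ($L{\left(k,t \right)} = \left(- \frac{1}{6} + 4\right) - 3 = \frac{23}{6} - 3 = \frac{5}{6}$)
$Y{\left(V,x \right)} = 4 x^{2}$ ($Y{\left(V,x \right)} = \left(2 x\right)^{2} = 4 x^{2}$)
$d{\left(p \right)} = 4 p^{2}$
$\frac{d{\left(271 \right)}}{94354} = \frac{4 \cdot 271^{2}}{94354} = 4 \cdot 73441 \cdot \frac{1}{94354} = 293764 \cdot \frac{1}{94354} = \frac{146882}{47177}$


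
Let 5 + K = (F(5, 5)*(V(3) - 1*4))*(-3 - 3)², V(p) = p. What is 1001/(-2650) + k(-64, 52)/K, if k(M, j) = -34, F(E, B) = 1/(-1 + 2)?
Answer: 49059/108650 ≈ 0.45153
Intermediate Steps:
F(E, B) = 1 (F(E, B) = 1/1 = 1)
K = -41 (K = -5 + (1*(3 - 1*4))*(-3 - 3)² = -5 + (1*(3 - 4))*(-6)² = -5 + (1*(-1))*36 = -5 - 1*36 = -5 - 36 = -41)
1001/(-2650) + k(-64, 52)/K = 1001/(-2650) - 34/(-41) = 1001*(-1/2650) - 34*(-1/41) = -1001/2650 + 34/41 = 49059/108650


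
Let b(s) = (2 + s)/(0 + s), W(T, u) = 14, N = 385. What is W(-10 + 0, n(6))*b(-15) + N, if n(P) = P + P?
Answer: 5957/15 ≈ 397.13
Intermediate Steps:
n(P) = 2*P
b(s) = (2 + s)/s
W(-10 + 0, n(6))*b(-15) + N = 14*((2 - 15)/(-15)) + 385 = 14*(-1/15*(-13)) + 385 = 14*(13/15) + 385 = 182/15 + 385 = 5957/15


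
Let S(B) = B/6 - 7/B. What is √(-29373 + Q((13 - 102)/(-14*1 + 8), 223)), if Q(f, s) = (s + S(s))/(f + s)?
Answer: 2*I*√743583619418803/318221 ≈ 171.38*I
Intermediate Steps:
S(B) = -7/B + B/6 (S(B) = B*(⅙) - 7/B = B/6 - 7/B = -7/B + B/6)
Q(f, s) = (-7/s + 7*s/6)/(f + s) (Q(f, s) = (s + (-7/s + s/6))/(f + s) = (-7/s + 7*s/6)/(f + s))
√(-29373 + Q((13 - 102)/(-14*1 + 8), 223)) = √(-29373 + (7/6)*(-6 + 223²)/(223*((13 - 102)/(-14*1 + 8) + 223))) = √(-29373 + (7/6)*(1/223)*(-6 + 49729)/(-89/(-14 + 8) + 223)) = √(-29373 + (7/6)*(1/223)*49723/(-89/(-6) + 223)) = √(-29373 + (7/6)*(1/223)*49723/(-89*(-⅙) + 223)) = √(-29373 + (7/6)*(1/223)*49723/(89/6 + 223)) = √(-29373 + (7/6)*(1/223)*49723/(1427/6)) = √(-29373 + (7/6)*(1/223)*(6/1427)*49723) = √(-29373 + 348061/318221) = √(-9346757372/318221) = 2*I*√743583619418803/318221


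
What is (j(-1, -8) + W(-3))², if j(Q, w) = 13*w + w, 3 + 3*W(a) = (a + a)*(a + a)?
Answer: 10201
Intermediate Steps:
W(a) = -1 + 4*a²/3 (W(a) = -1 + ((a + a)*(a + a))/3 = -1 + ((2*a)*(2*a))/3 = -1 + (4*a²)/3 = -1 + 4*a²/3)
j(Q, w) = 14*w
(j(-1, -8) + W(-3))² = (14*(-8) + (-1 + (4/3)*(-3)²))² = (-112 + (-1 + (4/3)*9))² = (-112 + (-1 + 12))² = (-112 + 11)² = (-101)² = 10201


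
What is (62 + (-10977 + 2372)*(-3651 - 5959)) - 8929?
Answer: 82685183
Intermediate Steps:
(62 + (-10977 + 2372)*(-3651 - 5959)) - 8929 = (62 - 8605*(-9610)) - 8929 = (62 + 82694050) - 8929 = 82694112 - 8929 = 82685183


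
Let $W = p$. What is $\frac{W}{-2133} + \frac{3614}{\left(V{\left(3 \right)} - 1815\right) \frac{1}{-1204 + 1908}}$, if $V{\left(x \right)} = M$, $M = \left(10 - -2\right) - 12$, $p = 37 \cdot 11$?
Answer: $- \frac{164473841}{117315} \approx -1402.0$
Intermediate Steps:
$p = 407$
$W = 407$
$M = 0$ ($M = \left(10 + 2\right) - 12 = 12 - 12 = 0$)
$V{\left(x \right)} = 0$
$\frac{W}{-2133} + \frac{3614}{\left(V{\left(3 \right)} - 1815\right) \frac{1}{-1204 + 1908}} = \frac{407}{-2133} + \frac{3614}{\left(0 - 1815\right) \frac{1}{-1204 + 1908}} = 407 \left(- \frac{1}{2133}\right) + \frac{3614}{\left(-1815\right) \frac{1}{704}} = - \frac{407}{2133} + \frac{3614}{\left(-1815\right) \frac{1}{704}} = - \frac{407}{2133} + \frac{3614}{- \frac{165}{64}} = - \frac{407}{2133} + 3614 \left(- \frac{64}{165}\right) = - \frac{407}{2133} - \frac{231296}{165} = - \frac{164473841}{117315}$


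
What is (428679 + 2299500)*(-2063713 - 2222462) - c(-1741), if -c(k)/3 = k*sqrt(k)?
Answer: -11693452625325 - 5223*I*sqrt(1741) ≈ -1.1693e+13 - 2.1793e+5*I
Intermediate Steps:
c(k) = -3*k**(3/2) (c(k) = -3*k*sqrt(k) = -3*k**(3/2))
(428679 + 2299500)*(-2063713 - 2222462) - c(-1741) = (428679 + 2299500)*(-2063713 - 2222462) - (-3)*(-1741)**(3/2) = 2728179*(-4286175) - (-3)*(-1741*I*sqrt(1741)) = -11693452625325 - 5223*I*sqrt(1741)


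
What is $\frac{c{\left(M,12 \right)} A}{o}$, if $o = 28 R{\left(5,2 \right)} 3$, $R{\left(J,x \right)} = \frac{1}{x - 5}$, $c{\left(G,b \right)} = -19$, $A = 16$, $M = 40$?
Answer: $\frac{76}{7} \approx 10.857$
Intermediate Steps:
$R{\left(J,x \right)} = \frac{1}{-5 + x}$
$o = -28$ ($o = \frac{28}{-5 + 2} \cdot 3 = \frac{28}{-3} \cdot 3 = 28 \left(- \frac{1}{3}\right) 3 = \left(- \frac{28}{3}\right) 3 = -28$)
$\frac{c{\left(M,12 \right)} A}{o} = \frac{\left(-19\right) 16}{-28} = \left(-304\right) \left(- \frac{1}{28}\right) = \frac{76}{7}$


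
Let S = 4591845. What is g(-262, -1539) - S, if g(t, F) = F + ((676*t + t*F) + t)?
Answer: -4367540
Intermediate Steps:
g(t, F) = F + 677*t + F*t (g(t, F) = F + ((676*t + F*t) + t) = F + (677*t + F*t) = F + 677*t + F*t)
g(-262, -1539) - S = (-1539 + 677*(-262) - 1539*(-262)) - 1*4591845 = (-1539 - 177374 + 403218) - 4591845 = 224305 - 4591845 = -4367540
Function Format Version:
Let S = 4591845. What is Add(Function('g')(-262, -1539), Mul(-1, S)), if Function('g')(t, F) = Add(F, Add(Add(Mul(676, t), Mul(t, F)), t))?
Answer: -4367540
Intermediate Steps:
Function('g')(t, F) = Add(F, Mul(677, t), Mul(F, t)) (Function('g')(t, F) = Add(F, Add(Add(Mul(676, t), Mul(F, t)), t)) = Add(F, Add(Mul(677, t), Mul(F, t))) = Add(F, Mul(677, t), Mul(F, t)))
Add(Function('g')(-262, -1539), Mul(-1, S)) = Add(Add(-1539, Mul(677, -262), Mul(-1539, -262)), Mul(-1, 4591845)) = Add(Add(-1539, -177374, 403218), -4591845) = Add(224305, -4591845) = -4367540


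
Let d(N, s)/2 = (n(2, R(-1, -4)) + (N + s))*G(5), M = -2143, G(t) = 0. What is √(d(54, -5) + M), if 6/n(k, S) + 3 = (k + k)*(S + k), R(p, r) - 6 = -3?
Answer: I*√2143 ≈ 46.293*I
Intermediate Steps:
R(p, r) = 3 (R(p, r) = 6 - 3 = 3)
n(k, S) = 6/(-3 + 2*k*(S + k)) (n(k, S) = 6/(-3 + (k + k)*(S + k)) = 6/(-3 + (2*k)*(S + k)) = 6/(-3 + 2*k*(S + k)))
d(N, s) = 0 (d(N, s) = 2*((6/(-3 + 2*2² + 2*3*2) + (N + s))*0) = 2*((6/(-3 + 2*4 + 12) + (N + s))*0) = 2*((6/(-3 + 8 + 12) + (N + s))*0) = 2*((6/17 + (N + s))*0) = 2*((6/17 + N + s)*0) = 2*0 = 0)
√(d(54, -5) + M) = √(0 - 2143) = √(-2143) = I*√2143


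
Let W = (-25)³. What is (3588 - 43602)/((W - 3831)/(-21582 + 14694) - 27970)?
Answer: 17226027/12039869 ≈ 1.4307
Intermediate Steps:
W = -15625
(3588 - 43602)/((W - 3831)/(-21582 + 14694) - 27970) = (3588 - 43602)/((-15625 - 3831)/(-21582 + 14694) - 27970) = -40014/(-19456/(-6888) - 27970) = -40014/(-19456*(-1/6888) - 27970) = -40014/(2432/861 - 27970) = -40014/(-24079738/861) = -40014*(-861/24079738) = 17226027/12039869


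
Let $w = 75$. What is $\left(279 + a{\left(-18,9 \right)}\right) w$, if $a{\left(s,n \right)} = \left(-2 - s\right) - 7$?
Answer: $21600$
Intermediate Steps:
$a{\left(s,n \right)} = -9 - s$
$\left(279 + a{\left(-18,9 \right)}\right) w = \left(279 - -9\right) 75 = \left(279 + \left(-9 + 18\right)\right) 75 = \left(279 + 9\right) 75 = 288 \cdot 75 = 21600$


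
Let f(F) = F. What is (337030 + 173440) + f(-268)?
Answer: 510202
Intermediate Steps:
(337030 + 173440) + f(-268) = (337030 + 173440) - 268 = 510470 - 268 = 510202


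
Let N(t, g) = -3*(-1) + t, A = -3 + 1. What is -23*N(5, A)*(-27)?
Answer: 4968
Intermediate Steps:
A = -2
N(t, g) = 3 + t
-23*N(5, A)*(-27) = -23*(3 + 5)*(-27) = -23*8*(-27) = -184*(-27) = 4968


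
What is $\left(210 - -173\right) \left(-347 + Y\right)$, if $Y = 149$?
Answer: $-75834$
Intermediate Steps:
$\left(210 - -173\right) \left(-347 + Y\right) = \left(210 - -173\right) \left(-347 + 149\right) = \left(210 + 173\right) \left(-198\right) = 383 \left(-198\right) = -75834$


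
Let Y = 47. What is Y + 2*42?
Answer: 131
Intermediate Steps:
Y + 2*42 = 47 + 2*42 = 47 + 84 = 131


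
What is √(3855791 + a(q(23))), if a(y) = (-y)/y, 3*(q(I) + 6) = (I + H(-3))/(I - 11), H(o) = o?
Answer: √3855790 ≈ 1963.6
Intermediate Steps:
q(I) = -6 + (-3 + I)/(3*(-11 + I)) (q(I) = -6 + ((I - 3)/(I - 11))/3 = -6 + ((-3 + I)/(-11 + I))/3 = -6 + (-3 + I)/(3*(-11 + I)))
a(y) = -1
√(3855791 + a(q(23))) = √(3855791 - 1) = √3855790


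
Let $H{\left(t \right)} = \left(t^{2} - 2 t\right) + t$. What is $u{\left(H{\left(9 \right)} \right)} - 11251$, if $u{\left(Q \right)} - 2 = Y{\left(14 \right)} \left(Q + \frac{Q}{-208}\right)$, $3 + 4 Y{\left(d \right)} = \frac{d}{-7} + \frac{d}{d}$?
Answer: $- \frac{294337}{26} \approx -11321.0$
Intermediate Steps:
$H{\left(t \right)} = t^{2} - t$
$Y{\left(d \right)} = - \frac{1}{2} - \frac{d}{28}$ ($Y{\left(d \right)} = - \frac{3}{4} + \frac{\frac{d}{-7} + \frac{d}{d}}{4} = - \frac{3}{4} + \frac{d \left(- \frac{1}{7}\right) + 1}{4} = - \frac{3}{4} + \frac{- \frac{d}{7} + 1}{4} = - \frac{3}{4} + \frac{1 - \frac{d}{7}}{4} = - \frac{3}{4} - \left(- \frac{1}{4} + \frac{d}{28}\right) = - \frac{1}{2} - \frac{d}{28}$)
$u{\left(Q \right)} = 2 - \frac{207 Q}{208}$ ($u{\left(Q \right)} = 2 + \left(- \frac{1}{2} - \frac{1}{2}\right) \left(Q + \frac{Q}{-208}\right) = 2 + \left(- \frac{1}{2} - \frac{1}{2}\right) \left(Q + Q \left(- \frac{1}{208}\right)\right) = 2 - \left(Q - \frac{Q}{208}\right) = 2 - \frac{207 Q}{208}$)
$u{\left(H{\left(9 \right)} \right)} - 11251 = \left(2 - \frac{207 \cdot 9 \left(-1 + 9\right)}{208}\right) - 11251 = \left(2 - \frac{207 \cdot 9 \cdot 8}{208}\right) - 11251 = \left(2 - \frac{1863}{26}\right) - 11251 = - \frac{1811}{26} - 11251 = - \frac{294337}{26}$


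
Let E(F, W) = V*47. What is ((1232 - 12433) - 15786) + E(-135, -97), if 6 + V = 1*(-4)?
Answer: -27457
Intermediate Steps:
V = -10 (V = -6 + 1*(-4) = -6 - 4 = -10)
E(F, W) = -470 (E(F, W) = -10*47 = -470)
((1232 - 12433) - 15786) + E(-135, -97) = ((1232 - 12433) - 15786) - 470 = (-11201 - 15786) - 470 = -26987 - 470 = -27457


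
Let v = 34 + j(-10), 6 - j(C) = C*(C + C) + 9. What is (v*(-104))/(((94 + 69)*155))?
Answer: 17576/25265 ≈ 0.69567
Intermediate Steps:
j(C) = -3 - 2*C**2 (j(C) = 6 - (C*(C + C) + 9) = 6 - (C*(2*C) + 9) = 6 - (2*C**2 + 9) = 6 - (9 + 2*C**2) = 6 + (-9 - 2*C**2) = -3 - 2*C**2)
v = -169 (v = 34 + (-3 - 2*(-10)**2) = 34 + (-3 - 2*100) = 34 + (-3 - 200) = 34 - 203 = -169)
(v*(-104))/(((94 + 69)*155)) = (-169*(-104))/(((94 + 69)*155)) = 17576/((163*155)) = 17576/25265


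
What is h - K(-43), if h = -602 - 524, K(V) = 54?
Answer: -1180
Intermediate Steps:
h = -1126
h - K(-43) = -1126 - 1*54 = -1126 - 54 = -1180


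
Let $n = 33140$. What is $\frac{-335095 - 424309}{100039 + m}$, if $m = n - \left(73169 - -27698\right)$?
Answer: $- \frac{189851}{8078} \approx -23.502$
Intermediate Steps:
$m = -67727$ ($m = 33140 - \left(73169 - -27698\right) = 33140 - \left(73169 + 27698\right) = 33140 - 100867 = -67727$)
$\frac{-335095 - 424309}{100039 + m} = \frac{-335095 - 424309}{100039 - 67727} = - \frac{759404}{32312} = \left(-759404\right) \frac{1}{32312} = - \frac{189851}{8078}$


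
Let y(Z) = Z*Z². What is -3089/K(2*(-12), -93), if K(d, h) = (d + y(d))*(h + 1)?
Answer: -3089/1274016 ≈ -0.0024246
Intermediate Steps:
y(Z) = Z³
K(d, h) = (1 + h)*(d + d³) (K(d, h) = (d + d³)*(h + 1) = (d + d³)*(1 + h) = (1 + h)*(d + d³))
-3089/K(2*(-12), -93) = -3089*(-1/(24*(1 - 93 + (2*(-12))² - 93*(2*(-12))²))) = -3089*(-1/(24*(1 - 93 + (-24)² - 93*(-24)²))) = -3089*(-1/(24*(1 - 93 + 576 - 93*576))) = -3089*(-1/(24*(1 - 93 + 576 - 53568))) = -3089/((-24*(-53084))) = -3089/1274016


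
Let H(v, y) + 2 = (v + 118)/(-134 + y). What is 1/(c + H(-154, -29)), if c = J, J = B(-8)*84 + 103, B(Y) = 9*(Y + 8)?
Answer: 163/16499 ≈ 0.0098794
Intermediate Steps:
H(v, y) = -2 + (118 + v)/(-134 + y) (H(v, y) = -2 + (v + 118)/(-134 + y) = -2 + (118 + v)/(-134 + y))
B(Y) = 72 + 9*Y (B(Y) = 9*(8 + Y) = 72 + 9*Y)
J = 103 (J = (72 + 9*(-8))*84 + 103 = (72 - 72)*84 + 103 = 0*84 + 103 = 0 + 103 = 103)
c = 103
1/(c + H(-154, -29)) = 1/(103 + (386 - 154 - 2*(-29))/(-134 - 29)) = 1/(103 + (386 - 154 + 58)/(-163)) = 1/(103 - 1/163*290) = 1/(103 - 290/163) = 1/(16499/163) = 163/16499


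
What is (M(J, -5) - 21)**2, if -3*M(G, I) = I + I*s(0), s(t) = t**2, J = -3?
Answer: 3364/9 ≈ 373.78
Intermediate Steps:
M(G, I) = -I/3 (M(G, I) = -(I + I*0**2)/3 = -(I + I*0)/3 = -(I + 0)/3 = -I/3)
(M(J, -5) - 21)**2 = (-1/3*(-5) - 21)**2 = (5/3 - 21)**2 = (-58/3)**2 = 3364/9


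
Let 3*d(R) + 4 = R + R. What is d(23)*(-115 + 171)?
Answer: 784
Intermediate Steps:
d(R) = -4/3 + 2*R/3 (d(R) = -4/3 + (R + R)/3 = -4/3 + (2*R)/3 = -4/3 + 2*R/3)
d(23)*(-115 + 171) = (-4/3 + (2/3)*23)*(-115 + 171) = (-4/3 + 46/3)*56 = 14*56 = 784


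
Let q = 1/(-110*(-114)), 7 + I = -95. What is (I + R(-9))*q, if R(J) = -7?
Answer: -109/12540 ≈ -0.0086922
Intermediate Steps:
I = -102 (I = -7 - 95 = -102)
q = 1/12540 (q = -1/110*(-1/114) = 1/12540 ≈ 7.9745e-5)
(I + R(-9))*q = (-102 - 7)*(1/12540) = -109*1/12540 = -109/12540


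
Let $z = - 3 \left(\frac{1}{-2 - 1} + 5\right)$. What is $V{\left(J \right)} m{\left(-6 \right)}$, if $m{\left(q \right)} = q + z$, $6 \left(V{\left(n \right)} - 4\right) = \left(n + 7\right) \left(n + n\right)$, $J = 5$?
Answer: $-480$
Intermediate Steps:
$V{\left(n \right)} = 4 + \frac{n \left(7 + n\right)}{3}$ ($V{\left(n \right)} = 4 + \frac{\left(n + 7\right) \left(n + n\right)}{6} = 4 + \frac{\left(7 + n\right) 2 n}{6} = 4 + \frac{2 n \left(7 + n\right)}{6} = 4 + \frac{n \left(7 + n\right)}{3}$)
$z = -14$ ($z = - 3 \left(\frac{1}{-3} + 5\right) = - 3 \left(- \frac{1}{3} + 5\right) = \left(-3\right) \frac{14}{3} = -14$)
$m{\left(q \right)} = -14 + q$ ($m{\left(q \right)} = q - 14 = -14 + q$)
$V{\left(J \right)} m{\left(-6 \right)} = \left(4 + \frac{5^{2}}{3} + \frac{7}{3} \cdot 5\right) \left(-14 - 6\right) = \left(4 + \frac{1}{3} \cdot 25 + \frac{35}{3}\right) \left(-20\right) = \left(4 + \frac{25}{3} + \frac{35}{3}\right) \left(-20\right) = 24 \left(-20\right) = -480$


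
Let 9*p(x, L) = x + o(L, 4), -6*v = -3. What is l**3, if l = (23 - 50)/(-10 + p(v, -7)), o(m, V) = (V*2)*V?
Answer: 114791256/1520875 ≈ 75.477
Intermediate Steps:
o(m, V) = 2*V**2 (o(m, V) = (2*V)*V = 2*V**2)
v = 1/2 (v = -1/6*(-3) = 1/2 ≈ 0.50000)
p(x, L) = 32/9 + x/9 (p(x, L) = (x + 2*4**2)/9 = (x + 2*16)/9 = (x + 32)/9 = (32 + x)/9 = 32/9 + x/9)
l = 486/115 (l = (23 - 50)/(-10 + (32/9 + (1/9)*(1/2))) = -27/(-10 + (32/9 + 1/18)) = -27/(-10 + 65/18) = -27/(-115/18) = -27*(-18/115) = 486/115 ≈ 4.2261)
l**3 = (486/115)**3 = 114791256/1520875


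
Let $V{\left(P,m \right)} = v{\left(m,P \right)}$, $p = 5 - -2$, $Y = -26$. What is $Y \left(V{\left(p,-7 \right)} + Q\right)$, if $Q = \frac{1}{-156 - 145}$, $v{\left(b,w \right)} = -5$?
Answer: $\frac{39156}{301} \approx 130.09$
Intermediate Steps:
$Q = - \frac{1}{301}$ ($Q = \frac{1}{-301} = - \frac{1}{301} \approx -0.0033223$)
$p = 7$ ($p = 5 + 2 = 7$)
$V{\left(P,m \right)} = -5$
$Y \left(V{\left(p,-7 \right)} + Q\right) = - 26 \left(-5 - \frac{1}{301}\right) = \left(-26\right) \left(- \frac{1506}{301}\right) = \frac{39156}{301}$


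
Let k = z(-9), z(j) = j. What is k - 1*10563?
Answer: -10572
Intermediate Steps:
k = -9
k - 1*10563 = -9 - 1*10563 = -9 - 10563 = -10572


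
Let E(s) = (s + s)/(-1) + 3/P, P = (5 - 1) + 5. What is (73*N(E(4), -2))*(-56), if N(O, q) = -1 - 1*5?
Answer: 24528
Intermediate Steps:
P = 9 (P = 4 + 5 = 9)
E(s) = ⅓ - 2*s (E(s) = (s + s)/(-1) + 3/9 = (2*s)*(-1) + 3*(⅑) = -2*s + ⅓ = ⅓ - 2*s)
N(O, q) = -6 (N(O, q) = -1 - 5 = -6)
(73*N(E(4), -2))*(-56) = (73*(-6))*(-56) = -438*(-56) = 24528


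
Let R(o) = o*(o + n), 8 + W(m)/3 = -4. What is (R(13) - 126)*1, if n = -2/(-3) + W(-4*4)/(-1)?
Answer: 1559/3 ≈ 519.67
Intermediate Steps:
W(m) = -36 (W(m) = -24 + 3*(-4) = -24 - 12 = -36)
n = 110/3 (n = -2/(-3) - 36/(-1) = -2*(-⅓) - 36*(-1) = ⅔ + 36 = 110/3 ≈ 36.667)
R(o) = o*(110/3 + o) (R(o) = o*(o + 110/3) = o*(110/3 + o))
(R(13) - 126)*1 = ((⅓)*13*(110 + 3*13) - 126)*1 = ((⅓)*13*(110 + 39) - 126)*1 = ((⅓)*13*149 - 126)*1 = (1937/3 - 126)*1 = (1559/3)*1 = 1559/3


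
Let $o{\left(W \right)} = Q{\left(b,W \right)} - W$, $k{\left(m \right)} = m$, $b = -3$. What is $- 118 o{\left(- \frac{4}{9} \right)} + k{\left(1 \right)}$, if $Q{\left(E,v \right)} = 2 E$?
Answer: $\frac{5909}{9} \approx 656.56$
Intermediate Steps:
$o{\left(W \right)} = -6 - W$ ($o{\left(W \right)} = 2 \left(-3\right) - W = -6 - W$)
$- 118 o{\left(- \frac{4}{9} \right)} + k{\left(1 \right)} = - 118 \left(-6 - - \frac{4}{9}\right) + 1 = - 118 \left(-6 + \frac{4}{9}\right) + 1 = \left(-118\right) \left(- \frac{50}{9}\right) + 1 = \frac{5900}{9} + 1 = \frac{5909}{9}$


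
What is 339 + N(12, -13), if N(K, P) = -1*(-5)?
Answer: 344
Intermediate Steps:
N(K, P) = 5
339 + N(12, -13) = 339 + 5 = 344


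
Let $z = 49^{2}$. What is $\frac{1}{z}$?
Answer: $\frac{1}{2401} \approx 0.00041649$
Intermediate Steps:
$z = 2401$
$\frac{1}{z} = \frac{1}{2401}$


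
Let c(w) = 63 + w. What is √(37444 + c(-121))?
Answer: 3*√4154 ≈ 193.35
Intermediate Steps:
√(37444 + c(-121)) = √(37444 + (63 - 121)) = √(37444 - 58) = √37386 = 3*√4154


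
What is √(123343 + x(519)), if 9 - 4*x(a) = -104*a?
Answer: √547357/2 ≈ 369.92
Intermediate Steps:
x(a) = 9/4 + 26*a (x(a) = 9/4 - (-26)*a = 9/4 + 26*a)
√(123343 + x(519)) = √(123343 + (9/4 + 26*519)) = √(123343 + (9/4 + 13494)) = √(123343 + 53985/4) = √(547357/4) = √547357/2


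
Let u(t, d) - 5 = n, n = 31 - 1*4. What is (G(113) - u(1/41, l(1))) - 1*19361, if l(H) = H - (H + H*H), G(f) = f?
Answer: -19280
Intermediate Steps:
n = 27 (n = 31 - 4 = 27)
l(H) = -H² (l(H) = H - (H + H²) = H + (-H - H²) = -H²)
u(t, d) = 32 (u(t, d) = 5 + 27 = 32)
(G(113) - u(1/41, l(1))) - 1*19361 = (113 - 1*32) - 1*19361 = (113 - 32) - 19361 = 81 - 19361 = -19280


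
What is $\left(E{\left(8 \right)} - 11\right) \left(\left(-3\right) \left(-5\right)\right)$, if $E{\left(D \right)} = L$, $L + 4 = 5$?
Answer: $-150$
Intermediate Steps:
$L = 1$ ($L = -4 + 5 = 1$)
$E{\left(D \right)} = 1$
$\left(E{\left(8 \right)} - 11\right) \left(\left(-3\right) \left(-5\right)\right) = \left(1 - 11\right) \left(\left(-3\right) \left(-5\right)\right) = \left(-10\right) 15 = -150$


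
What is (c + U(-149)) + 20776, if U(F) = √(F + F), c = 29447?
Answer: 50223 + I*√298 ≈ 50223.0 + 17.263*I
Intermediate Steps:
U(F) = √2*√F (U(F) = √(2*F) = √2*√F)
(c + U(-149)) + 20776 = (29447 + √2*√(-149)) + 20776 = (29447 + √2*(I*√149)) + 20776 = (29447 + I*√298) + 20776 = 50223 + I*√298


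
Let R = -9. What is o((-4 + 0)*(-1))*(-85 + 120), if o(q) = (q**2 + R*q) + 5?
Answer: -525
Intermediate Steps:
o(q) = 5 + q**2 - 9*q (o(q) = (q**2 - 9*q) + 5 = 5 + q**2 - 9*q)
o((-4 + 0)*(-1))*(-85 + 120) = (5 + ((-4 + 0)*(-1))**2 - 9*(-4 + 0)*(-1))*(-85 + 120) = (5 + (-4*(-1))**2 - (-36)*(-1))*35 = (5 + 4**2 - 9*4)*35 = (5 + 16 - 36)*35 = -15*35 = -525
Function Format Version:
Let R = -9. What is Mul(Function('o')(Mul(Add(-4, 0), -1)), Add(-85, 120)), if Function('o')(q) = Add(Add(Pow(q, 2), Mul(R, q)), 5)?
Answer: -525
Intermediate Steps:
Function('o')(q) = Add(5, Pow(q, 2), Mul(-9, q)) (Function('o')(q) = Add(Add(Pow(q, 2), Mul(-9, q)), 5) = Add(5, Pow(q, 2), Mul(-9, q)))
Mul(Function('o')(Mul(Add(-4, 0), -1)), Add(-85, 120)) = Mul(Add(5, Pow(Mul(Add(-4, 0), -1), 2), Mul(-9, Mul(Add(-4, 0), -1))), Add(-85, 120)) = Mul(Add(5, Pow(Mul(-4, -1), 2), Mul(-9, Mul(-4, -1))), 35) = Mul(Add(5, Pow(4, 2), Mul(-9, 4)), 35) = Mul(Add(5, 16, -36), 35) = Mul(-15, 35) = -525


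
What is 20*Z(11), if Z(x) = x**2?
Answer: 2420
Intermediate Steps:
20*Z(11) = 20*11**2 = 20*121 = 2420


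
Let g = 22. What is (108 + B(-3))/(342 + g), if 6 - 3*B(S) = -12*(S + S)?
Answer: 43/182 ≈ 0.23626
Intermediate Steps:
B(S) = 2 + 8*S (B(S) = 2 - (-4)*(S + S) = 2 - (-4)*2*S = 2 - (-8)*S = 2 + 8*S)
(108 + B(-3))/(342 + g) = (108 + (2 + 8*(-3)))/(342 + 22) = (108 + (2 - 24))/364 = (108 - 22)*(1/364) = 86*(1/364) = 43/182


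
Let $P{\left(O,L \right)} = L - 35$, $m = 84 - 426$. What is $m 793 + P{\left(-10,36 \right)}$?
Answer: $-271205$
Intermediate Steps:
$m = -342$
$P{\left(O,L \right)} = -35 + L$
$m 793 + P{\left(-10,36 \right)} = \left(-342\right) 793 + \left(-35 + 36\right) = -271206 + 1 = -271205$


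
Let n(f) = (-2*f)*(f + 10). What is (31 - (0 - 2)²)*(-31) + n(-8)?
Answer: -805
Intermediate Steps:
n(f) = -2*f*(10 + f) (n(f) = (-2*f)*(10 + f) = -2*f*(10 + f))
(31 - (0 - 2)²)*(-31) + n(-8) = (31 - (0 - 2)²)*(-31) - 2*(-8)*(10 - 8) = (31 - 1*(-2)²)*(-31) - 2*(-8)*2 = (31 - 1*4)*(-31) + 32 = (31 - 4)*(-31) + 32 = 27*(-31) + 32 = -837 + 32 = -805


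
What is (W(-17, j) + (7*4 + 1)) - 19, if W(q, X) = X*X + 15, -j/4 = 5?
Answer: 425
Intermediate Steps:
j = -20 (j = -4*5 = -20)
W(q, X) = 15 + X² (W(q, X) = X² + 15 = 15 + X²)
(W(-17, j) + (7*4 + 1)) - 19 = ((15 + (-20)²) + (7*4 + 1)) - 19 = ((15 + 400) + (28 + 1)) - 19 = (415 + 29) - 19 = 444 - 19 = 425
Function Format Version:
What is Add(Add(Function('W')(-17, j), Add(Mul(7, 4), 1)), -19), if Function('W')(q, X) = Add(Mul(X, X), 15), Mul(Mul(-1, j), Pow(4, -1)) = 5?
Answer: 425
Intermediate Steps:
j = -20 (j = Mul(-4, 5) = -20)
Function('W')(q, X) = Add(15, Pow(X, 2)) (Function('W')(q, X) = Add(Pow(X, 2), 15) = Add(15, Pow(X, 2)))
Add(Add(Function('W')(-17, j), Add(Mul(7, 4), 1)), -19) = Add(Add(Add(15, Pow(-20, 2)), Add(Mul(7, 4), 1)), -19) = Add(Add(Add(15, 400), Add(28, 1)), -19) = Add(Add(415, 29), -19) = Add(444, -19) = 425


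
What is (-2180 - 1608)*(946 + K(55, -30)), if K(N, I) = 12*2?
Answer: -3674360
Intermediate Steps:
K(N, I) = 24
(-2180 - 1608)*(946 + K(55, -30)) = (-2180 - 1608)*(946 + 24) = -3788*970 = -3674360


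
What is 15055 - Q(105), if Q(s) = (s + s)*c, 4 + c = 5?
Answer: 14845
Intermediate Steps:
c = 1 (c = -4 + 5 = 1)
Q(s) = 2*s (Q(s) = (s + s)*1 = (2*s)*1 = 2*s)
15055 - Q(105) = 15055 - 2*105 = 15055 - 1*210 = 15055 - 210 = 14845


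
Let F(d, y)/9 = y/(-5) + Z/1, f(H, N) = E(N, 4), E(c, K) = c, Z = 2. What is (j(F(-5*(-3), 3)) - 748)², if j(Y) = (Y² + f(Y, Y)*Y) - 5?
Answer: 118526769/625 ≈ 1.8964e+5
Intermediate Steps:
f(H, N) = N
F(d, y) = 18 - 9*y/5 (F(d, y) = 9*(y/(-5) + 2/1) = 9*(y*(-⅕) + 2*1) = 9*(-y/5 + 2) = 9*(2 - y/5) = 18 - 9*y/5)
j(Y) = -5 + 2*Y² (j(Y) = (Y² + Y*Y) - 5 = (Y² + Y²) - 5 = 2*Y² - 5 = -5 + 2*Y²)
(j(F(-5*(-3), 3)) - 748)² = ((-5 + 2*(18 - 9/5*3)²) - 748)² = ((-5 + 2*(18 - 27/5)²) - 748)² = ((-5 + 2*(63/5)²) - 748)² = ((-5 + 2*(3969/25)) - 748)² = ((-5 + 7938/25) - 748)² = (7813/25 - 748)² = (-10887/25)² = 118526769/625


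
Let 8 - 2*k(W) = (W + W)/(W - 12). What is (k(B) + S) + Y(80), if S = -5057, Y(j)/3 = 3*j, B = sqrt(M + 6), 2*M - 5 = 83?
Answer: -203626/47 + 30*sqrt(2)/47 ≈ -4331.6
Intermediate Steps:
M = 44 (M = 5/2 + (1/2)*83 = 5/2 + 83/2 = 44)
B = 5*sqrt(2) (B = sqrt(44 + 6) = sqrt(50) = 5*sqrt(2) ≈ 7.0711)
Y(j) = 9*j (Y(j) = 3*(3*j) = 9*j)
k(W) = 4 - W/(-12 + W) (k(W) = 4 - (W + W)/(2*(W - 12)) = 4 - 2*W/(2*(-12 + W)) = 4 - W/(-12 + W))
(k(B) + S) + Y(80) = (3*(-16 + 5*sqrt(2))/(-12 + 5*sqrt(2)) - 5057) + 9*80 = (-5057 + 3*(-16 + 5*sqrt(2))/(-12 + 5*sqrt(2))) + 720 = -4337 + 3*(-16 + 5*sqrt(2))/(-12 + 5*sqrt(2))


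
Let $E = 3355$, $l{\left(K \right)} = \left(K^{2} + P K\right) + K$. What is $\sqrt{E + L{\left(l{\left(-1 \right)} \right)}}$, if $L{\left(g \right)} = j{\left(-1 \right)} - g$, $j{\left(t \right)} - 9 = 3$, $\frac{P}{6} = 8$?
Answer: $\sqrt{3415} \approx 58.438$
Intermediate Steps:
$P = 48$ ($P = 6 \cdot 8 = 48$)
$j{\left(t \right)} = 12$ ($j{\left(t \right)} = 9 + 3 = 12$)
$l{\left(K \right)} = K^{2} + 49 K$ ($l{\left(K \right)} = \left(K^{2} + 48 K\right) + K = K^{2} + 49 K$)
$L{\left(g \right)} = 12 - g$
$\sqrt{E + L{\left(l{\left(-1 \right)} \right)}} = \sqrt{3355 - \left(-12 - \left(49 - 1\right)\right)} = \sqrt{3355 - \left(-12 - 48\right)} = \sqrt{3355 + \left(12 - -48\right)} = \sqrt{3355 + \left(12 + 48\right)} = \sqrt{3355 + 60} = \sqrt{3415}$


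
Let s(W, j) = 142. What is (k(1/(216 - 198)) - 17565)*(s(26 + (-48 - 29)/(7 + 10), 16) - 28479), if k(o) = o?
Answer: 8959280953/18 ≈ 4.9774e+8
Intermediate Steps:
(k(1/(216 - 198)) - 17565)*(s(26 + (-48 - 29)/(7 + 10), 16) - 28479) = (1/(216 - 198) - 17565)*(142 - 28479) = (1/18 - 17565)*(-28337) = -316169/18*(-28337) = 8959280953/18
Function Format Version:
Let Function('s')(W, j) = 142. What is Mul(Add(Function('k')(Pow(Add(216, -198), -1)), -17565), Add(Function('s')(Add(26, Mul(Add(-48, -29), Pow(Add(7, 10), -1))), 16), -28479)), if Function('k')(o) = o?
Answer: Rational(8959280953, 18) ≈ 4.9774e+8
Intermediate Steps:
Mul(Add(Function('k')(Pow(Add(216, -198), -1)), -17565), Add(Function('s')(Add(26, Mul(Add(-48, -29), Pow(Add(7, 10), -1))), 16), -28479)) = Mul(Add(Pow(Add(216, -198), -1), -17565), Add(142, -28479)) = Mul(Add(Pow(18, -1), -17565), -28337) = Mul(Add(Rational(1, 18), -17565), -28337) = Mul(Rational(-316169, 18), -28337) = Rational(8959280953, 18)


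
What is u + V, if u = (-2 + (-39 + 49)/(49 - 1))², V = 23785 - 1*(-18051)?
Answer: 24099385/576 ≈ 41839.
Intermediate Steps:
V = 41836 (V = 23785 + 18051 = 41836)
u = 1849/576 (u = (-2 + 10/48)² = (-2 + 10*(1/48))² = (-2 + 5/24)² = (-43/24)² = 1849/576 ≈ 3.2101)
u + V = 1849/576 + 41836 = 24099385/576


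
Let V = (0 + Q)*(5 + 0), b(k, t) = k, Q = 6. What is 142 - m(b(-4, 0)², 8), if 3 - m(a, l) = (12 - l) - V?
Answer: 113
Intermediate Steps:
V = 30 (V = (0 + 6)*(5 + 0) = 6*5 = 30)
m(a, l) = 21 + l (m(a, l) = 3 - ((12 - l) - 1*30) = 3 - ((12 - l) - 30) = 3 - (-18 - l) = 3 + (18 + l) = 21 + l)
142 - m(b(-4, 0)², 8) = 142 - (21 + 8) = 142 - 1*29 = 142 - 29 = 113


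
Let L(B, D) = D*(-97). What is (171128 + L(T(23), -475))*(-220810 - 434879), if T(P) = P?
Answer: -142417617867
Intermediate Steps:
L(B, D) = -97*D
(171128 + L(T(23), -475))*(-220810 - 434879) = (171128 - 97*(-475))*(-220810 - 434879) = (171128 + 46075)*(-655689) = 217203*(-655689) = -142417617867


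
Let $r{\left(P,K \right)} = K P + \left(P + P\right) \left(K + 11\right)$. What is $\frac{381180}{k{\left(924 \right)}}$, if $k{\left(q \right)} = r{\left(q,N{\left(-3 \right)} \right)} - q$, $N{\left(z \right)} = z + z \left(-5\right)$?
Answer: $\frac{31765}{4389} \approx 7.2374$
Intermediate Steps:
$N{\left(z \right)} = - 4 z$ ($N{\left(z \right)} = z - 5 z = - 4 z$)
$r{\left(P,K \right)} = K P + 2 P \left(11 + K\right)$
$k{\left(q \right)} = 57 q$ ($k{\left(q \right)} = q \left(22 + 3 \left(\left(-4\right) \left(-3\right)\right)\right) - q = q \left(22 + 3 \cdot 12\right) - q = q \left(22 + 36\right) - q = q 58 - q = 58 q - q = 57 q$)
$\frac{381180}{k{\left(924 \right)}} = \frac{381180}{57 \cdot 924} = \frac{381180}{52668} = 381180 \cdot \frac{1}{52668} = \frac{31765}{4389}$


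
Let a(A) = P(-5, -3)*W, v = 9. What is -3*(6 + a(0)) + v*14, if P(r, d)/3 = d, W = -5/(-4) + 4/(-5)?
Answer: 2403/20 ≈ 120.15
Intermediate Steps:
W = 9/20 (W = -5*(-¼) + 4*(-⅕) = 5/4 - ⅘ = 9/20 ≈ 0.45000)
P(r, d) = 3*d
a(A) = -81/20 (a(A) = (3*(-3))*(9/20) = -9*9/20 = -81/20)
-3*(6 + a(0)) + v*14 = -3*(6 - 81/20) + 9*14 = -3*39/20 + 126 = -117/20 + 126 = 2403/20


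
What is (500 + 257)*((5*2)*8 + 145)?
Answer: 170325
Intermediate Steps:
(500 + 257)*((5*2)*8 + 145) = 757*(10*8 + 145) = 757*(80 + 145) = 757*225 = 170325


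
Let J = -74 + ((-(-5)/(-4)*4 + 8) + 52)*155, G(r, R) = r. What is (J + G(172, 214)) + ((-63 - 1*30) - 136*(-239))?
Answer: 41034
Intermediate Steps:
J = 8451 (J = -74 + ((-(-5)*(-1)/4*4 + 8) + 52)*155 = -74 + ((-5*1/4*4 + 8) + 52)*155 = -74 + ((-5/4*4 + 8) + 52)*155 = -74 + ((-5 + 8) + 52)*155 = -74 + (3 + 52)*155 = -74 + 55*155 = -74 + 8525 = 8451)
(J + G(172, 214)) + ((-63 - 1*30) - 136*(-239)) = (8451 + 172) + ((-63 - 1*30) - 136*(-239)) = 8623 + ((-63 - 30) + 32504) = 8623 + (-93 + 32504) = 8623 + 32411 = 41034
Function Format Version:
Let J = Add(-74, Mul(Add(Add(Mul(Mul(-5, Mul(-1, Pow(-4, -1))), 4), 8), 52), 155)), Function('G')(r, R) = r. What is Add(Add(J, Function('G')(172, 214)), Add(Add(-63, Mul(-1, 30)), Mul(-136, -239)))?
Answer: 41034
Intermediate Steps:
J = 8451 (J = Add(-74, Mul(Add(Add(Mul(Mul(-5, Mul(-1, Rational(-1, 4))), 4), 8), 52), 155)) = Add(-74, Mul(Add(Add(Mul(Mul(-5, Rational(1, 4)), 4), 8), 52), 155)) = Add(-74, Mul(Add(Add(Mul(Rational(-5, 4), 4), 8), 52), 155)) = Add(-74, Mul(Add(Add(-5, 8), 52), 155)) = Add(-74, Mul(Add(3, 52), 155)) = Add(-74, Mul(55, 155)) = Add(-74, 8525) = 8451)
Add(Add(J, Function('G')(172, 214)), Add(Add(-63, Mul(-1, 30)), Mul(-136, -239))) = Add(Add(8451, 172), Add(Add(-63, Mul(-1, 30)), Mul(-136, -239))) = Add(8623, Add(Add(-63, -30), 32504)) = Add(8623, Add(-93, 32504)) = Add(8623, 32411) = 41034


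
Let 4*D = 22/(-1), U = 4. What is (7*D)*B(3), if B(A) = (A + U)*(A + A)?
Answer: -1617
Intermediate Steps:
B(A) = 2*A*(4 + A) (B(A) = (A + 4)*(A + A) = (4 + A)*(2*A) = 2*A*(4 + A))
D = -11/2 (D = (22/(-1))/4 = (22*(-1))/4 = (¼)*(-22) = -11/2 ≈ -5.5000)
(7*D)*B(3) = (7*(-11/2))*(2*3*(4 + 3)) = -77*3*7 = -77/2*42 = -1617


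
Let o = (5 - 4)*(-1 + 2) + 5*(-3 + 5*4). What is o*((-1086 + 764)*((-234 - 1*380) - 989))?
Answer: 44390276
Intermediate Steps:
o = 86 (o = 1*1 + 5*(-3 + 20) = 1 + 5*17 = 1 + 85 = 86)
o*((-1086 + 764)*((-234 - 1*380) - 989)) = 86*((-1086 + 764)*((-234 - 1*380) - 989)) = 86*(-322*((-234 - 380) - 989)) = 86*(-322*(-614 - 989)) = 86*(-322*(-1603)) = 86*516166 = 44390276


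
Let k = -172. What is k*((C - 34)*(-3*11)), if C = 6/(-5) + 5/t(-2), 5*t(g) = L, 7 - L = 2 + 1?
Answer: -821601/5 ≈ -1.6432e+5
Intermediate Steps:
L = 4 (L = 7 - (2 + 1) = 7 - 1*3 = 7 - 3 = 4)
t(g) = ⅘ (t(g) = (⅕)*4 = ⅘)
C = 101/20 (C = 6/(-5) + 5/(⅘) = 6*(-⅕) + 5*(5/4) = -6/5 + 25/4 = 101/20 ≈ 5.0500)
k*((C - 34)*(-3*11)) = -172*(101/20 - 34)*(-3*11) = -(-24897)*(-33)/5 = -172*19107/20 = -821601/5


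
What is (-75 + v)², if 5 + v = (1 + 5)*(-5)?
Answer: 12100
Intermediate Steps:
v = -35 (v = -5 + (1 + 5)*(-5) = -5 + 6*(-5) = -5 - 30 = -35)
(-75 + v)² = (-75 - 35)² = (-110)² = 12100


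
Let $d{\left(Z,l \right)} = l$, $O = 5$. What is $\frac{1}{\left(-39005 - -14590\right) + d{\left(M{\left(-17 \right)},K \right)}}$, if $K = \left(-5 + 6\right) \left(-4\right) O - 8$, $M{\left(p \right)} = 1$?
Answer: $- \frac{1}{24443} \approx -4.0911 \cdot 10^{-5}$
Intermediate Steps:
$K = -28$ ($K = \left(-5 + 6\right) \left(-4\right) 5 - 8 = 1 \left(-4\right) 5 - 8 = \left(-4\right) 5 - 8 = -20 - 8 = -28$)
$\frac{1}{\left(-39005 - -14590\right) + d{\left(M{\left(-17 \right)},K \right)}} = \frac{1}{\left(-39005 - -14590\right) - 28} = \frac{1}{\left(-39005 + 14590\right) - 28} = \frac{1}{-24415 - 28} = \frac{1}{-24443} = - \frac{1}{24443}$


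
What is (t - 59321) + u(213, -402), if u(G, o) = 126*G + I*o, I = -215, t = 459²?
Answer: 264628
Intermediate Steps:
t = 210681
u(G, o) = -215*o + 126*G (u(G, o) = 126*G - 215*o = -215*o + 126*G)
(t - 59321) + u(213, -402) = (210681 - 59321) + (-215*(-402) + 126*213) = 151360 + (86430 + 26838) = 151360 + 113268 = 264628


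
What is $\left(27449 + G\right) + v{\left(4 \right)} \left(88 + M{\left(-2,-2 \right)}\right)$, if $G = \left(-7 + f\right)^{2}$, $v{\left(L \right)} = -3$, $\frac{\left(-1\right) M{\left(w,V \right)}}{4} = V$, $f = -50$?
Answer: $30410$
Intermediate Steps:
$M{\left(w,V \right)} = - 4 V$
$G = 3249$ ($G = \left(-7 - 50\right)^{2} = \left(-57\right)^{2} = 3249$)
$\left(27449 + G\right) + v{\left(4 \right)} \left(88 + M{\left(-2,-2 \right)}\right) = \left(27449 + 3249\right) - 3 \left(88 - -8\right) = 30698 - 3 \left(88 + 8\right) = 30698 - 288 = 30410$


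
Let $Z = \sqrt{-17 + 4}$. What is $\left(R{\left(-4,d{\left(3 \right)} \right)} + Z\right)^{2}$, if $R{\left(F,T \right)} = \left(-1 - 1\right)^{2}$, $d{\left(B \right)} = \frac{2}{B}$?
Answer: $\left(4 + i \sqrt{13}\right)^{2} \approx 3.0 + 28.844 i$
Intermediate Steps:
$R{\left(F,T \right)} = 4$ ($R{\left(F,T \right)} = \left(-2\right)^{2} = 4$)
$Z = i \sqrt{13}$ ($Z = \sqrt{-13} = i \sqrt{13} \approx 3.6056 i$)
$\left(R{\left(-4,d{\left(3 \right)} \right)} + Z\right)^{2} = \left(4 + i \sqrt{13}\right)^{2}$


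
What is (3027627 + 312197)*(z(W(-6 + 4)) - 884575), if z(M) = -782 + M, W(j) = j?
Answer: -2956943236816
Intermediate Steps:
(3027627 + 312197)*(z(W(-6 + 4)) - 884575) = (3027627 + 312197)*((-782 + (-6 + 4)) - 884575) = 3339824*((-782 - 2) - 884575) = 3339824*(-784 - 884575) = 3339824*(-885359) = -2956943236816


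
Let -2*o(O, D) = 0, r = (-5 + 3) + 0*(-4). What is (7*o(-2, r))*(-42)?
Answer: 0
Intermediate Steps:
r = -2 (r = -2 + 0 = -2)
o(O, D) = 0 (o(O, D) = -½*0 = 0)
(7*o(-2, r))*(-42) = (7*0)*(-42) = 0*(-42) = 0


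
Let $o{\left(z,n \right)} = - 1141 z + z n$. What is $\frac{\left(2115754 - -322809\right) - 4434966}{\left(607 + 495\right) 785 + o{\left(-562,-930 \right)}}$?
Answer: $- \frac{1996403}{2028972} \approx -0.98395$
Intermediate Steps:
$o{\left(z,n \right)} = - 1141 z + n z$
$\frac{\left(2115754 - -322809\right) - 4434966}{\left(607 + 495\right) 785 + o{\left(-562,-930 \right)}} = \frac{\left(2115754 - -322809\right) - 4434966}{\left(607 + 495\right) 785 - 562 \left(-1141 - 930\right)} = \frac{\left(2115754 + 322809\right) - 4434966}{1102 \cdot 785 - -1163902} = \frac{2438563 - 4434966}{865070 + 1163902} = - \frac{1996403}{2028972}$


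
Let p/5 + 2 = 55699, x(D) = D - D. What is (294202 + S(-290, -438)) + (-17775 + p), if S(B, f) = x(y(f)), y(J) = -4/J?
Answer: 554912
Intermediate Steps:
x(D) = 0
p = 278485 (p = -10 + 5*55699 = -10 + 278495 = 278485)
S(B, f) = 0
(294202 + S(-290, -438)) + (-17775 + p) = (294202 + 0) + (-17775 + 278485) = 294202 + 260710 = 554912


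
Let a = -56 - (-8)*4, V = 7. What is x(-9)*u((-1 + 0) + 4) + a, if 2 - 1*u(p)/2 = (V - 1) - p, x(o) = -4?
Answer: -16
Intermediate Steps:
u(p) = -8 + 2*p (u(p) = 4 - 2*((7 - 1) - p) = 4 - 2*(6 - p) = 4 + (-12 + 2*p) = -8 + 2*p)
a = -24 (a = -56 - 1*(-32) = -56 + 32 = -24)
x(-9)*u((-1 + 0) + 4) + a = -4*(-8 + 2*((-1 + 0) + 4)) - 24 = -4*(-8 + 2*(-1 + 4)) - 24 = -4*(-8 + 2*3) - 24 = -4*(-8 + 6) - 24 = -4*(-2) - 24 = 8 - 24 = -16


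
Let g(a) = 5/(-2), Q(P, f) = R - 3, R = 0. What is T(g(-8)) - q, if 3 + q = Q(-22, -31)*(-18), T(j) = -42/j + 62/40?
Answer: -653/20 ≈ -32.650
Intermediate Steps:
Q(P, f) = -3 (Q(P, f) = 0 - 3 = -3)
g(a) = -5/2 (g(a) = -½*5 = -5/2)
T(j) = 31/20 - 42/j (T(j) = -42/j + 62*(1/40) = -42/j + 31/20 = 31/20 - 42/j)
q = 51 (q = -3 - 3*(-18) = -3 + 54 = 51)
T(g(-8)) - q = (31/20 - 42/(-5/2)) - 1*51 = (31/20 - 42*(-⅖)) - 51 = (31/20 + 84/5) - 51 = 367/20 - 51 = -653/20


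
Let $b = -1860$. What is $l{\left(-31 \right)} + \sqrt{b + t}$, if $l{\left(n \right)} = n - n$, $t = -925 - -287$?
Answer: $i \sqrt{2498} \approx 49.98 i$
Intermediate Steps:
$t = -638$ ($t = -925 + 287 = -638$)
$l{\left(n \right)} = 0$
$l{\left(-31 \right)} + \sqrt{b + t} = 0 + \sqrt{-1860 - 638} = 0 + \sqrt{-2498} = 0 + i \sqrt{2498} = i \sqrt{2498}$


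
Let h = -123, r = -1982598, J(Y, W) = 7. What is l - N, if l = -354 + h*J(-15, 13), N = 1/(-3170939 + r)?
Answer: -6261547454/5153537 ≈ -1215.0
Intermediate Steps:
N = -1/5153537 (N = 1/(-3170939 - 1982598) = 1/(-5153537) = -1/5153537 ≈ -1.9404e-7)
l = -1215 (l = -354 - 123*7 = -354 - 861 = -1215)
l - N = -1215 - 1*(-1/5153537) = -1215 + 1/5153537 = -6261547454/5153537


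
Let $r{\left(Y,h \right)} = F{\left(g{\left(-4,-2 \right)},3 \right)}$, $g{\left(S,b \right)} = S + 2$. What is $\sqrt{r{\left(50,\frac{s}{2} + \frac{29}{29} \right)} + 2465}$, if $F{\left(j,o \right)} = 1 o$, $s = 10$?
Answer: $2 \sqrt{617} \approx 49.679$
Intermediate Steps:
$g{\left(S,b \right)} = 2 + S$
$F{\left(j,o \right)} = o$
$r{\left(Y,h \right)} = 3$
$\sqrt{r{\left(50,\frac{s}{2} + \frac{29}{29} \right)} + 2465} = \sqrt{3 + 2465} = \sqrt{2468} = 2 \sqrt{617}$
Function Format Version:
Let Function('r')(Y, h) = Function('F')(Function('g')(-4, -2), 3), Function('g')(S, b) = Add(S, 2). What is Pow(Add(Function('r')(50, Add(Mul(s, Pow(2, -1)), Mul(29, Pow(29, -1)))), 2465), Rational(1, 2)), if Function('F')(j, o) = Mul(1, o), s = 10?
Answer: Mul(2, Pow(617, Rational(1, 2))) ≈ 49.679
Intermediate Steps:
Function('g')(S, b) = Add(2, S)
Function('F')(j, o) = o
Function('r')(Y, h) = 3
Pow(Add(Function('r')(50, Add(Mul(s, Pow(2, -1)), Mul(29, Pow(29, -1)))), 2465), Rational(1, 2)) = Pow(Add(3, 2465), Rational(1, 2)) = Pow(2468, Rational(1, 2)) = Mul(2, Pow(617, Rational(1, 2)))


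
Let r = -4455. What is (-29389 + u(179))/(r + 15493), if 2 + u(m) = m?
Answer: -14606/5519 ≈ -2.6465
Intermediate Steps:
u(m) = -2 + m
(-29389 + u(179))/(r + 15493) = (-29389 + (-2 + 179))/(-4455 + 15493) = (-29389 + 177)/11038 = -29212*1/11038 = -14606/5519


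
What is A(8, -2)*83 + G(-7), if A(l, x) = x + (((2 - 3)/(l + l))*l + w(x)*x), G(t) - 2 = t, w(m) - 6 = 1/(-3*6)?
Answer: -21587/18 ≈ -1199.3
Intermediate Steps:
w(m) = 107/18 (w(m) = 6 + 1/(-3*6) = 6 + 1/(-18) = 6 - 1/18 = 107/18)
G(t) = 2 + t
A(l, x) = -½ + 125*x/18 (A(l, x) = x + (((2 - 3)/(l + l))*l + 107*x/18) = x + ((-1/(2*l))*l + 107*x/18) = x + (-½ + 107*x/18) = -½ + 125*x/18)
A(8, -2)*83 + G(-7) = (-½ + (125/18)*(-2))*83 + (2 - 7) = (-½ - 125/9)*83 - 5 = -259/18*83 - 5 = -21497/18 - 5 = -21587/18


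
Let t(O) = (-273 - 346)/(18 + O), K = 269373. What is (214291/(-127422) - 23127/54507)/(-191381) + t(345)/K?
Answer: 22500103402214069/4813848747508094203338 ≈ 4.6740e-6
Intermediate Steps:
t(O) = -619/(18 + O)
(214291/(-127422) - 23127/54507)/(-191381) + t(345)/K = (214291/(-127422) - 23127/54507)/(-191381) - 619/(18 + 345)/269373 = (214291*(-1/127422) - 23127*1/54507)*(-1/191381) - 619/363*(1/269373) = (-214291/127422 - 7709/18169)*(-1/191381) - 619*1/363*(1/269373) = -4875749377/2315130318*(-1/191381) - 619/363*1/269373 = 4875749377/443071955389158 - 619/97782399 = 22500103402214069/4813848747508094203338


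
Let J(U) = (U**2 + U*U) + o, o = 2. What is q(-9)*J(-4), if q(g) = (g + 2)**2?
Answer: 1666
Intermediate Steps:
q(g) = (2 + g)**2
J(U) = 2 + 2*U**2 (J(U) = (U**2 + U*U) + 2 = (U**2 + U**2) + 2 = 2*U**2 + 2 = 2 + 2*U**2)
q(-9)*J(-4) = (2 - 9)**2*(2 + 2*(-4)**2) = (-7)**2*(2 + 2*16) = 49*(2 + 32) = 49*34 = 1666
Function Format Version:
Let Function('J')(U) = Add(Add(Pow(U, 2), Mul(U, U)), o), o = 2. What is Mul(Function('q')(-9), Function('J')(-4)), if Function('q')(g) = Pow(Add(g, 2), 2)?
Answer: 1666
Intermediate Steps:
Function('q')(g) = Pow(Add(2, g), 2)
Function('J')(U) = Add(2, Mul(2, Pow(U, 2))) (Function('J')(U) = Add(Add(Pow(U, 2), Mul(U, U)), 2) = Add(Add(Pow(U, 2), Pow(U, 2)), 2) = Add(Mul(2, Pow(U, 2)), 2) = Add(2, Mul(2, Pow(U, 2))))
Mul(Function('q')(-9), Function('J')(-4)) = Mul(Pow(Add(2, -9), 2), Add(2, Mul(2, Pow(-4, 2)))) = Mul(Pow(-7, 2), Add(2, Mul(2, 16))) = Mul(49, Add(2, 32)) = Mul(49, 34) = 1666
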